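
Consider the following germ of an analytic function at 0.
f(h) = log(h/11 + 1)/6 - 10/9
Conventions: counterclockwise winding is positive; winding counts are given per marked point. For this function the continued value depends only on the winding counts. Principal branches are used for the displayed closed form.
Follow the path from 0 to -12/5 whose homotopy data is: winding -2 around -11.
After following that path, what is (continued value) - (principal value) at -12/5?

Continued minus principal equals -(2/3)*pi*i.

The rational part is single-valued and drops out of the difference; each branch term changes only by its own monodromy.
(1/6)*log(1 - h/(-11)): each positive loop around -11 adds 2*pi*i to the log, so winding -2 contributes (1/6)*(-2)*2*pi*i = -(2/3)*pi*i.
Summing the contributions at h = -12/5 gives -(2/3)*pi*i.


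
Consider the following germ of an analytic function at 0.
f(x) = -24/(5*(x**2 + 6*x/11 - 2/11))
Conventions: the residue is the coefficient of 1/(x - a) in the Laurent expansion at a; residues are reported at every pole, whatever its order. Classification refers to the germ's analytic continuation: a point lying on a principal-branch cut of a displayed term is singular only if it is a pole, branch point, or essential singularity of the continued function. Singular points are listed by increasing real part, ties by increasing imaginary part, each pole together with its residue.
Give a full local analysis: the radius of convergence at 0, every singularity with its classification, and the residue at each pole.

Denominator factor (x**2 + 6*x/11 - 2/11): discriminant 124/121, real irrational roots -3/11 + (1/11)*sqrt(31) and -3/11 - (1/11)*sqrt(31); poles of order 1, moduli -3/11 + (1/11)*sqrt(31) and 3/11 + (1/11)*sqrt(31).
The radius of convergence is the smallest modulus among the singular points: -3/11 + (1/11)*sqrt(31).
The factor x**2 + 6*x/11 - 2/11 splits as (x - a)(x - a') with a = -3/11 - (1/11)*sqrt(31), a' = -3/11 + (1/11)*sqrt(31). At the order-1 pole a set g(x) = (x - a)*f(x) = [-24/5] / (x - a').
Simple pole: residue = g(a) at a = -3/11 - (1/11)*sqrt(31), which is (132/155)*sqrt(31).
The factor x**2 + 6*x/11 - 2/11 splits as (x - a)(x - a') with a = -3/11 + (1/11)*sqrt(31), a' = -3/11 - (1/11)*sqrt(31). At the order-1 pole a set g(x) = (x - a)*f(x) = [-24/5] / (x - a').
Simple pole: residue = g(a) at a = -3/11 + (1/11)*sqrt(31), which is -(132/155)*sqrt(31).
List the singular points by increasing real part (a conjugate pair: the negative imaginary part first).

Radius of convergence at 0: -3/11 + (1/11)*sqrt(31).
At -3/11 - (1/11)*sqrt(31): a pole of order 1; residue (132/155)*sqrt(31).
At -3/11 + (1/11)*sqrt(31): a pole of order 1; residue -(132/155)*sqrt(31).


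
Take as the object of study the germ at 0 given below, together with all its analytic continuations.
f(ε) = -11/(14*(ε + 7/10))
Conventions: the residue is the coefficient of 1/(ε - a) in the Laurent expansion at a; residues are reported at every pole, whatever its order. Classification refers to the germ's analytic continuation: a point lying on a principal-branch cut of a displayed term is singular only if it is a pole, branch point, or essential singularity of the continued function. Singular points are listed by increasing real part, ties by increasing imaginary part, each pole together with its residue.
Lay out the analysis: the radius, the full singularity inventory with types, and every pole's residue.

Radius of convergence at 0: 7/10.
At -7/10: a pole of order 1; residue -11/14.

Denominator factor (ε + 7/10): pole of order 1 at -7/10, modulus 7/10.
The radius of convergence is the smallest modulus among the singular points: 7/10.
At the order-1 pole -7/10 set g(ε) = (ε - (-7/10))*f(ε) = -11/14.
Simple pole: residue = g(a) at a = -7/10, which is -11/14.


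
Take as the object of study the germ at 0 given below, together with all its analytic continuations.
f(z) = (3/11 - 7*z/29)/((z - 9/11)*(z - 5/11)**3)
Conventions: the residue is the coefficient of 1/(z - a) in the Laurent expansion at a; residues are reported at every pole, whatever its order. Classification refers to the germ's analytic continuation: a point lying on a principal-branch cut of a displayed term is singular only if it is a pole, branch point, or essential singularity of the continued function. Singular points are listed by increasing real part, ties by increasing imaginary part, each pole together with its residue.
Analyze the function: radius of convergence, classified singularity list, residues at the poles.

Radius of convergence at 0: 5/11.
At 5/11: a pole of order 3; residue -363/232.
At 9/11: a pole of order 1; residue 363/232.

Denominator factor (z - 5/11)^3: pole of order 3 at 5/11, modulus 5/11.
Denominator factor (z - 9/11): pole of order 1 at 9/11, modulus 9/11.
The radius of convergence is the smallest modulus among the singular points: 5/11.
At the order-3 pole 5/11 set g(z) = (z - (5/11))^3*f(z) = (3/11 - 7*z/29)/(z - 9/11).
Order-3 pole: residue = g''(a)/2; g''(5/11) = -363/116, so the residue is -363/232.
At the order-1 pole 9/11 set g(z) = (z - (9/11))*f(z) = (3/11 - 7*z/29)/(z - 5/11)**3.
Simple pole: residue = g(a) at a = 9/11, which is 363/232.
List the singular points by increasing real part (a conjugate pair: the negative imaginary part first).


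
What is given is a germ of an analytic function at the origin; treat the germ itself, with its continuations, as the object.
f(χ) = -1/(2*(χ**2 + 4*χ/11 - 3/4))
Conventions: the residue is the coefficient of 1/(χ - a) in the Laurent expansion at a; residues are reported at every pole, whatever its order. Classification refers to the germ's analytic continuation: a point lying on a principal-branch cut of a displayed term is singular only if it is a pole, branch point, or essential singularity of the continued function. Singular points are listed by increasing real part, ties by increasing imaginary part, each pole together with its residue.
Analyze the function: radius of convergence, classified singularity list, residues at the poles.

Radius of convergence at 0: -2/11 + (1/22)*sqrt(379).
At -2/11 - (1/22)*sqrt(379): a pole of order 1; residue (11/758)*sqrt(379).
At -2/11 + (1/22)*sqrt(379): a pole of order 1; residue -(11/758)*sqrt(379).

Denominator factor (χ**2 + 4*χ/11 - 3/4): discriminant 379/121, real irrational roots -2/11 + (1/22)*sqrt(379) and -2/11 - (1/22)*sqrt(379); poles of order 1, moduli -2/11 + (1/22)*sqrt(379) and 2/11 + (1/22)*sqrt(379).
The radius of convergence is the smallest modulus among the singular points: -2/11 + (1/22)*sqrt(379).
The factor χ**2 + 4*χ/11 - 3/4 splits as (χ - a)(χ - a') with a = -2/11 - (1/22)*sqrt(379), a' = -2/11 + (1/22)*sqrt(379). At the order-1 pole a set g(χ) = (χ - a)*f(χ) = [-1/2] / (χ - a').
Simple pole: residue = g(a) at a = -2/11 - (1/22)*sqrt(379), which is (11/758)*sqrt(379).
The factor χ**2 + 4*χ/11 - 3/4 splits as (χ - a)(χ - a') with a = -2/11 + (1/22)*sqrt(379), a' = -2/11 - (1/22)*sqrt(379). At the order-1 pole a set g(χ) = (χ - a)*f(χ) = [-1/2] / (χ - a').
Simple pole: residue = g(a) at a = -2/11 + (1/22)*sqrt(379), which is -(11/758)*sqrt(379).
List the singular points by increasing real part (a conjugate pair: the negative imaginary part first).


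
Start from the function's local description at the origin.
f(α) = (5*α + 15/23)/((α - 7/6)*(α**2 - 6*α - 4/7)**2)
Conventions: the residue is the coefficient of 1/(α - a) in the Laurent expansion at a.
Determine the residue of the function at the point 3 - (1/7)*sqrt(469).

The factor α**2 - 6*α - 4/7 splits as (α - a)(α - a') with a = 3 - (1/7)*sqrt(469), a' = 3 + (1/7)*sqrt(469). At the order-2 pole a set g(α) = (α - a)^2*f(α) = [(5*α + 15/23)/(α - 7/6)] / (α - a')^2.
Order-2 pole: residue = g'(a); g'(3 - (1/7)*sqrt(469)) = -947268/11266435 - (55522971/50575026715)*sqrt(469), so the residue is -947268/11266435 - (55522971/50575026715)*sqrt(469).

The residue is -947268/11266435 - (55522971/50575026715)*sqrt(469).


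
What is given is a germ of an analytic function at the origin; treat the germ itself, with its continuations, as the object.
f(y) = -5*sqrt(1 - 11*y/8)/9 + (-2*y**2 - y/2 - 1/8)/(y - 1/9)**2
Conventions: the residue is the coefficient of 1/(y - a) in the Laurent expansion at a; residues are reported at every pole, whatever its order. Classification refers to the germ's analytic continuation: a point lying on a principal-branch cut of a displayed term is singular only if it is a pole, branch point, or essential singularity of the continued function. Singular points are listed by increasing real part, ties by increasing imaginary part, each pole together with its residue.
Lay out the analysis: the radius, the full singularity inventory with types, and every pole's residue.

Radius of convergence at 0: 1/9.
At 1/9: a pole of order 2; residue -17/18.
At 8/11: an algebraic (square-root) branch point.

Denominator factor (y - 1/9)^2: pole of order 2 at 1/9, modulus 1/9.
Branch term (-5/9)*sqrt(1 - y/(8/11)): its argument vanishes at y = 8/11, a square-root branch point, modulus 8/11.
The radius of convergence is the smallest modulus among the singular points: 1/9.
The branch term is analytic at 1/9 and contributes nothing to the residue; only the rational part matters.
At the order-2 pole 1/9 set g(y) = (y - (1/9))^2*(rational part) = -2*y**2 - y/2 - 1/8.
Order-2 pole: residue = g'(a); g'(1/9) = -17/18, so the residue is -17/18.
List the singular points by increasing real part (a conjugate pair: the negative imaginary part first).


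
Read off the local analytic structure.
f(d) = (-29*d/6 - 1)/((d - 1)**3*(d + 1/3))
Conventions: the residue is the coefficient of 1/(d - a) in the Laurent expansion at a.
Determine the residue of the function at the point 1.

The residue is 33/128.

At the order-3 pole 1 set g(d) = (d - (1))^3*f(d) = (-29*d/6 - 1)/(d + 1/3).
Order-3 pole: residue = g''(a)/2; g''(1) = 33/64, so the residue is 33/128.


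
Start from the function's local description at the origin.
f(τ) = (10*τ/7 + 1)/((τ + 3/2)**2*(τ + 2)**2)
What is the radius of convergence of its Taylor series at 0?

The radius of convergence is 3/2.

Denominator factor (τ + 3/2)^2: pole of order 2 at -3/2, modulus 3/2.
Denominator factor (τ + 2)^2: pole of order 2 at -2, modulus 2.
The radius of convergence is the smallest modulus among the singular points: 3/2.


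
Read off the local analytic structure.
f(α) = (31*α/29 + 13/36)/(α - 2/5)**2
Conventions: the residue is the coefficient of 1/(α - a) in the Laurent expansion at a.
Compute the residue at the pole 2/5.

The residue is 31/29.

At the order-2 pole 2/5 set g(α) = (α - (2/5))^2*f(α) = 31*α/29 + 13/36.
Order-2 pole: residue = g'(a); g'(2/5) = 31/29, so the residue is 31/29.


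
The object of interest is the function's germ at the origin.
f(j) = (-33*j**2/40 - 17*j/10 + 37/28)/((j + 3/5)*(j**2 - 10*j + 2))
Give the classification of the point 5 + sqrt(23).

The point is a pole of order 1.

The denominator factor j**2 - 10*j + 2 vanishes at 5 + sqrt(23) and appears to the power 1; the numerator there equals -6549/140 - (199/20)*sqrt(23), nonzero, and no other factor vanishes.
Hence a pole whose order is the multiplicity, 1.


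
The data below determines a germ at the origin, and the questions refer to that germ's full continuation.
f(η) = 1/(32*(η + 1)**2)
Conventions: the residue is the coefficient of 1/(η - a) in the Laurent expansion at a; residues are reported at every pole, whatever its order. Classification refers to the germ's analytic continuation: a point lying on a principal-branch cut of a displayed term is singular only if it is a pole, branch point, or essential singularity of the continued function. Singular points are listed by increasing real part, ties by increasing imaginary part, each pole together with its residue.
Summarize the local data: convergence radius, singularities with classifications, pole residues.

Radius of convergence at 0: 1.
At -1: a pole of order 2; residue 0.

Denominator factor (η + 1)^2: pole of order 2 at -1, modulus 1.
The radius of convergence is the smallest modulus among the singular points: 1.
At the order-2 pole -1 set g(η) = (η - (-1))^2*f(η) = 1/32.
Order-2 pole: residue = g'(a); g'(-1) = 0, so the residue is 0.


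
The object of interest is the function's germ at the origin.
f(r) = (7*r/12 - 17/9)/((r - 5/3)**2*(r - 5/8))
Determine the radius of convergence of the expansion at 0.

The radius of convergence is 5/8.

Denominator factor (r - 5/3)^2: pole of order 2 at 5/3, modulus 5/3.
Denominator factor (r - 5/8): pole of order 1 at 5/8, modulus 5/8.
The radius of convergence is the smallest modulus among the singular points: 5/8.


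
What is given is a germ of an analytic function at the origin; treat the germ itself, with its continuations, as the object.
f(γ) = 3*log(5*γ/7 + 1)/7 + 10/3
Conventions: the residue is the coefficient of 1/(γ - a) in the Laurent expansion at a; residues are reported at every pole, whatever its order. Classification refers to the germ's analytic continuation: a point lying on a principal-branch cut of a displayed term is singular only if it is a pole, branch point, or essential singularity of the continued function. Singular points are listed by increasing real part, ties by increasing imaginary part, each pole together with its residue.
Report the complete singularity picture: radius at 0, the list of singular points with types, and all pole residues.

Branch term (3/7)*log(1 - γ/(-7/5)): its argument vanishes at γ = -7/5, a logarithmic branch point, modulus 7/5.
The radius of convergence is the smallest modulus among the singular points: 7/5.

Radius of convergence at 0: 7/5.
At -7/5: a logarithmic branch point.


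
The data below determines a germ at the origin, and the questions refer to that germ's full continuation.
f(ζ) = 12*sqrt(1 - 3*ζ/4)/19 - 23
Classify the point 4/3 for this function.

The point is an algebraic (square-root) branch point.

The term (12/19)*sqrt(1 - ζ/(4/3)) has argument 1 - 4/3/(4/3) = 0 at 4/3: a square-root (algebraic, two-sheeted) branch point; the remaining terms are analytic or single-valued there.


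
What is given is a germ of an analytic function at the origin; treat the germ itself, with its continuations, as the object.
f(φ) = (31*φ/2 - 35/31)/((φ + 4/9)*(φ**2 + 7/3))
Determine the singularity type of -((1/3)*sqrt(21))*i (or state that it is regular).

The denominator factor φ**2 + 7/3 vanishes at -((1/3)*sqrt(21))*i and appears to the power 1; the numerator there equals (-35/31) - ((31/6)*sqrt(21))*i, nonzero, and no other factor vanishes.
Hence a pole whose order is the multiplicity, 1.

The point is a pole of order 1.


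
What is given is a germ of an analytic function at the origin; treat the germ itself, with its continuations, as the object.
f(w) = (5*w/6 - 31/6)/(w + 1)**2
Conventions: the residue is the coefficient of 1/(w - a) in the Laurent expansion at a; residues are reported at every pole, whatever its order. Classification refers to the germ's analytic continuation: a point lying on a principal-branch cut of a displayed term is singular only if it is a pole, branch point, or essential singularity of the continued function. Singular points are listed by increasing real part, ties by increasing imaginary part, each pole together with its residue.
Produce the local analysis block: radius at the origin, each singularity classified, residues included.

Denominator factor (w + 1)^2: pole of order 2 at -1, modulus 1.
The radius of convergence is the smallest modulus among the singular points: 1.
At the order-2 pole -1 set g(w) = (w - (-1))^2*f(w) = 5*w/6 - 31/6.
Order-2 pole: residue = g'(a); g'(-1) = 5/6, so the residue is 5/6.

Radius of convergence at 0: 1.
At -1: a pole of order 2; residue 5/6.


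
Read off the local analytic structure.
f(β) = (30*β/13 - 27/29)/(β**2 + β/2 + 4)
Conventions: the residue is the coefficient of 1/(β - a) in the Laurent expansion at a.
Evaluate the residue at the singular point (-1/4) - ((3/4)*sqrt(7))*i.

The factor β**2 + β/2 + 4 splits as (β - a)(β - a') with a = (-1/4) - ((3/4)*sqrt(7))*i, a' = (-1/4) + ((3/4)*sqrt(7))*i. At the order-1 pole a set g(β) = (β - a)*f(β) = [30*β/13 - 27/29] / (β - a').
Simple pole: residue = g(a) at a = (-1/4) - ((3/4)*sqrt(7))*i, which is (15/13) - ((379/2639)*sqrt(7))*i.

The residue is (15/13) - ((379/2639)*sqrt(7))*i.


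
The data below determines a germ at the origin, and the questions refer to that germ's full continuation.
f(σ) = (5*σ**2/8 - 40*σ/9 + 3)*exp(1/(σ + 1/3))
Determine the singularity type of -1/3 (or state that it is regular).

The exponent 1/(σ - (-1/3)) has a pole at -1/3, so exp(1/(σ - (-1/3))) takes every nonzero value near it: an essential singularity (not a pole of any order).

The point is an essential singularity.


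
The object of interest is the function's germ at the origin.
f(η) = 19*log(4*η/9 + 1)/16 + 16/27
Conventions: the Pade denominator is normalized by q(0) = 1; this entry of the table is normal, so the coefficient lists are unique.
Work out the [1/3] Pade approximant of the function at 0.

Taylor coefficients needed (expand at 0): a_0 = 16/27, a_1 = 19/36, a_2 = -19/162, a_3 = 76/2187, a_4 = -76/6561.
Write the denominator as Q(η) = 1 + q1*η + q2*η^2 + q3*η^3. Requiring Q*f - P = O(η^5) with deg P <= 1 kills the coefficients of η^2..η^4 in Q*f:
  η^2: a_2 + q1*a_1 + q2*a_0 = 0, i.e. -19/162 + (19/36)*q1 + (16/27)*q2 = 0.
  η^3: a_3 + q1*a_2 + q2*a_1 + q3*a_0 = 0, i.e. 76/2187 + (-19/162)*q1 + (19/36)*q2 + (16/27)*q3 = 0.
  η^4: a_4 + q1*a_3 + q2*a_2 + q3*a_1 = 0, i.e. -76/6561 + (76/2187)*q1 + (-19/162)*q2 + (19/36)*q3 = 0.
Solving this linear system: q1 = 898306/3747081, q2 = -58444/3747081, q3 = 272840/101171187.
The numerator is Q*f truncated at degree 1: P0 = a_0 = 16/27; P1 = a_1 + q1*a_0 = 271075201/404684748.

The Pade approximant has numerator coefficients [16/27, 271075201/404684748]; denominator coefficients [1, 898306/3747081, -58444/3747081, 272840/101171187].


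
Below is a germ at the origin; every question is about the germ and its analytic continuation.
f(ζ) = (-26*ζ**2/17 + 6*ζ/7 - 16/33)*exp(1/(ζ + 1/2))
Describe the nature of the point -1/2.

The point is an essential singularity.

The exponent 1/(ζ - (-1/2)) has a pole at -1/2, so exp(1/(ζ - (-1/2))) takes every nonzero value near it: an essential singularity (not a pole of any order).


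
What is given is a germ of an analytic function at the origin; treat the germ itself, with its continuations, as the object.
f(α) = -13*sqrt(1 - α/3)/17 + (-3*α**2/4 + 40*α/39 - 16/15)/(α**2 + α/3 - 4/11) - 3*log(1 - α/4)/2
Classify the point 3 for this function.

The point is an algebraic (square-root) branch point.

The term (-13/17)*sqrt(1 - α/(3)) has argument 1 - 3/(3) = 0 at 3: a square-root (algebraic, two-sheeted) branch point; the remaining terms are analytic or single-valued there.


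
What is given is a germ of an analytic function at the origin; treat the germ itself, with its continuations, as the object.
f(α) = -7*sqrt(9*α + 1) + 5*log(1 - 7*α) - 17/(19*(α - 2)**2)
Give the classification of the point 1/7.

The point is a logarithmic branch point.

The term (5)*log(1 - α/(1/7)) has argument 1 - 1/7/(1/7) = 0 at 1/7: a logarithmic (infinitely-sheeted) branch point; the remaining terms are analytic or single-valued there.


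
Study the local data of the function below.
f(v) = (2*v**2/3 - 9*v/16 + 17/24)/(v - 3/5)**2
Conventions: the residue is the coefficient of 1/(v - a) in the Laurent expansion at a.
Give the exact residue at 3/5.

The residue is 19/80.

At the order-2 pole 3/5 set g(v) = (v - (3/5))^2*f(v) = 2*v**2/3 - 9*v/16 + 17/24.
Order-2 pole: residue = g'(a); g'(3/5) = 19/80, so the residue is 19/80.


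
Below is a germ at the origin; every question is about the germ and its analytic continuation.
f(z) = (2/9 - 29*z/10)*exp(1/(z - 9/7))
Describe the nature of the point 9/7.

The exponent 1/(z - (9/7)) has a pole at 9/7, so exp(1/(z - (9/7))) takes every nonzero value near it: an essential singularity (not a pole of any order).

The point is an essential singularity.


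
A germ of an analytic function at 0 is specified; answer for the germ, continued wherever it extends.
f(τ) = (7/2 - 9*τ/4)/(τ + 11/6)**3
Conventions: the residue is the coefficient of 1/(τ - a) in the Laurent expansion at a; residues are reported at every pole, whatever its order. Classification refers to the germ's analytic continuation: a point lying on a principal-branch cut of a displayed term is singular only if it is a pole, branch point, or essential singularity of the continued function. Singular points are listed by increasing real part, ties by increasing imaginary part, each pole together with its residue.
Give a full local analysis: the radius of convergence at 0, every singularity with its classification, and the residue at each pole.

Denominator factor (τ + 11/6)^3: pole of order 3 at -11/6, modulus 11/6.
The radius of convergence is the smallest modulus among the singular points: 11/6.
At the order-3 pole -11/6 set g(τ) = (τ - (-11/6))^3*f(τ) = 7/2 - 9*τ/4.
Order-3 pole: residue = g''(a)/2; g''(-11/6) = 0, so the residue is 0.

Radius of convergence at 0: 11/6.
At -11/6: a pole of order 3; residue 0.


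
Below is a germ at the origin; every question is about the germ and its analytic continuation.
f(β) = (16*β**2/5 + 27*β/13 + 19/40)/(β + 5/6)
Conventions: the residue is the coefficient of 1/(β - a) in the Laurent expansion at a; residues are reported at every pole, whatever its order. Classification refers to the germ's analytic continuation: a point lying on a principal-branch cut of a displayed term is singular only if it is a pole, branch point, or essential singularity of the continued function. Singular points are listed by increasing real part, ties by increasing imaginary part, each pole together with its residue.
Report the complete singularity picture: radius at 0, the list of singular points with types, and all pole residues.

Denominator factor (β + 5/6): pole of order 1 at -5/6, modulus 5/6.
The radius of convergence is the smallest modulus among the singular points: 5/6.
At the order-1 pole -5/6 set g(β) = (β - (-5/6))*f(β) = 16*β**2/5 + 27*β/13 + 19/40.
Simple pole: residue = g(a) at a = -5/6, which is 4523/4680.

Radius of convergence at 0: 5/6.
At -5/6: a pole of order 1; residue 4523/4680.


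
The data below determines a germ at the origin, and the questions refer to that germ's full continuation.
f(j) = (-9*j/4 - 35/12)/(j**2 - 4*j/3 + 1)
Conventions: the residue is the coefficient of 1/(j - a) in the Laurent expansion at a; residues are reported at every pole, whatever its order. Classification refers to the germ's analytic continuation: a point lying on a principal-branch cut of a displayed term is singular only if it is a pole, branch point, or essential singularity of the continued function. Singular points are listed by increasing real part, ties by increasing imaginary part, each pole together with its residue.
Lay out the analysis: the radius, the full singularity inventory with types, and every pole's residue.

Denominator factor (j**2 - 4*j/3 + 1): discriminant -20/9, complex-conjugate roots (2/3) + ((1/3)*sqrt(5))*i and (2/3) - ((1/3)*sqrt(5))*i; poles of order 1, moduli 1 and 1.
The radius of convergence is the smallest modulus among the singular points: 1.
The factor j**2 - 4*j/3 + 1 splits as (j - a)(j - a') with a = (2/3) - ((1/3)*sqrt(5))*i, a' = (2/3) + ((1/3)*sqrt(5))*i. At the order-1 pole a set g(j) = (j - a)*f(j) = [-9*j/4 - 35/12] / (j - a').
Simple pole: residue = g(a) at a = (2/3) - ((1/3)*sqrt(5))*i, which is (-9/8) - ((53/40)*sqrt(5))*i.
The factor j**2 - 4*j/3 + 1 splits as (j - a)(j - a') with a = (2/3) + ((1/3)*sqrt(5))*i, a' = (2/3) - ((1/3)*sqrt(5))*i. At the order-1 pole a set g(j) = (j - a)*f(j) = [-9*j/4 - 35/12] / (j - a').
Simple pole: residue = g(a) at a = (2/3) + ((1/3)*sqrt(5))*i, which is (-9/8) + ((53/40)*sqrt(5))*i.
List the singular points by increasing real part (a conjugate pair: the negative imaginary part first).

Radius of convergence at 0: 1.
At (2/3) - ((1/3)*sqrt(5))*i: a pole of order 1; residue (-9/8) - ((53/40)*sqrt(5))*i.
At (2/3) + ((1/3)*sqrt(5))*i: a pole of order 1; residue (-9/8) + ((53/40)*sqrt(5))*i.


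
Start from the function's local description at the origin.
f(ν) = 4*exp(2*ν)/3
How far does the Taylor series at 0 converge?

The factor exp(2*ν) is entire and contributes no finite singular point.
The polynomial part has no poles.
No finite singular points: the Taylor series at 0 converges everywhere.

The radius of convergence is infinite.


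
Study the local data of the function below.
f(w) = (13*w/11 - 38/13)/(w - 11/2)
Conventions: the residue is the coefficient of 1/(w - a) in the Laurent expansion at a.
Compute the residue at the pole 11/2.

At the order-1 pole 11/2 set g(w) = (w - (11/2))*f(w) = 13*w/11 - 38/13.
Simple pole: residue = g(a) at a = 11/2, which is 93/26.

The residue is 93/26.


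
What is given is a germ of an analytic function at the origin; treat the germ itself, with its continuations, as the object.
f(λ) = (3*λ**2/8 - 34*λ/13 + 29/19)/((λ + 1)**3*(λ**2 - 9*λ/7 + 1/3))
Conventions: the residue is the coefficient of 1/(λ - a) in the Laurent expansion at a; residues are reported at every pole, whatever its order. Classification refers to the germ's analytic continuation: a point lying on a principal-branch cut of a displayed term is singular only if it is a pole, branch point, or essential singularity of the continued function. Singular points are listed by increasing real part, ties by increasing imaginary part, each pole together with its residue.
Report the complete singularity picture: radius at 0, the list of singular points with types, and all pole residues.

Denominator factor (λ + 1)^3: pole of order 3 at -1, modulus 1.
Denominator factor (λ**2 - 9*λ/7 + 1/3): discriminant 47/147, real irrational roots 9/14 + (1/42)*sqrt(141) and 9/14 - (1/42)*sqrt(141); poles of order 1, moduli 9/14 + (1/42)*sqrt(141) and 9/14 - (1/42)*sqrt(141).
The radius of convergence is the smallest modulus among the singular points: 9/14 - (1/42)*sqrt(141).
At the order-3 pole -1 set g(λ) = (λ - (-1))^3*f(λ) = (3*λ**2/8 - 34*λ/13 + 29/19)/(λ**2 - 9*λ/7 + 1/3).
Order-3 pole: residue = g''(a)/2; g''(-1) = 7718193/6575140, so the residue is 7718193/13150280.
The factor λ**2 - 9*λ/7 + 1/3 splits as (λ - a)(λ - a') with a = 9/14 - (1/42)*sqrt(141), a' = 9/14 + (1/42)*sqrt(141). At the order-1 pole a set g(λ) = (λ - a)*f(λ) = [(3*λ**2/8 - 34*λ/13 + 29/19)/(λ + 1)**3] / (λ - a').
Simple pole: residue = g(a) at a = 9/14 - (1/42)*sqrt(141), which is -7718193/26300560 - (15769929/1236126320)*sqrt(141).
The factor λ**2 - 9*λ/7 + 1/3 splits as (λ - a)(λ - a') with a = 9/14 + (1/42)*sqrt(141), a' = 9/14 - (1/42)*sqrt(141). At the order-1 pole a set g(λ) = (λ - a)*f(λ) = [(3*λ**2/8 - 34*λ/13 + 29/19)/(λ + 1)**3] / (λ - a').
Simple pole: residue = g(a) at a = 9/14 + (1/42)*sqrt(141), which is -7718193/26300560 + (15769929/1236126320)*sqrt(141).
List the singular points by increasing real part (a conjugate pair: the negative imaginary part first).

Radius of convergence at 0: 9/14 - (1/42)*sqrt(141).
At -1: a pole of order 3; residue 7718193/13150280.
At 9/14 - (1/42)*sqrt(141): a pole of order 1; residue -7718193/26300560 - (15769929/1236126320)*sqrt(141).
At 9/14 + (1/42)*sqrt(141): a pole of order 1; residue -7718193/26300560 + (15769929/1236126320)*sqrt(141).


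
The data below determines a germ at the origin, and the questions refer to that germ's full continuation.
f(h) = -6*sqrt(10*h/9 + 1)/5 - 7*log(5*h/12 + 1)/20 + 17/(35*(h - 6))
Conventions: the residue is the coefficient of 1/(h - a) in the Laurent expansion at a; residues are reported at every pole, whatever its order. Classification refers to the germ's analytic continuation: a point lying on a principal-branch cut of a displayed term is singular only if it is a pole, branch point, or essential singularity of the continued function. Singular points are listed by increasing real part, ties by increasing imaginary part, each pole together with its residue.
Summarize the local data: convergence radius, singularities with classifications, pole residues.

Radius of convergence at 0: 9/10.
At -12/5: a logarithmic branch point.
At -9/10: an algebraic (square-root) branch point.
At 6: a pole of order 1; residue 17/35.

Denominator factor (h - 6): pole of order 1 at 6, modulus 6.
Branch term (-7/20)*log(1 - h/(-12/5)): its argument vanishes at h = -12/5, a logarithmic branch point, modulus 12/5.
Branch term (-6/5)*sqrt(1 - h/(-9/10)): its argument vanishes at h = -9/10, a square-root branch point, modulus 9/10.
The radius of convergence is the smallest modulus among the singular points: 9/10.
The branch terms are analytic at 6 and contribute nothing to the residue; only the rational part matters.
At the order-1 pole 6 set g(h) = (h - (6))*(rational part) = 17/35.
Simple pole: residue = g(a) at a = 6, which is 17/35.
List the singular points by increasing real part (a conjugate pair: the negative imaginary part first).


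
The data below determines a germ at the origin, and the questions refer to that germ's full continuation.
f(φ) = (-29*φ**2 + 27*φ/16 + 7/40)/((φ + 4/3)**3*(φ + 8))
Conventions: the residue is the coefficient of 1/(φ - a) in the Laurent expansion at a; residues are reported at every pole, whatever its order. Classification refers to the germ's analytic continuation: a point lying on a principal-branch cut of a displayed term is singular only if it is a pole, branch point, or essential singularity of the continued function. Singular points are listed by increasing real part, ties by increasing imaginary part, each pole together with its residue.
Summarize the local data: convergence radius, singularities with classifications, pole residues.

Radius of convergence at 0: 4/3.
At -8: a pole of order 1; residue 2018871/320000.
At -4/3: a pole of order 3; residue -2018871/320000.

Denominator factor (φ + 8): pole of order 1 at -8, modulus 8.
Denominator factor (φ + 4/3)^3: pole of order 3 at -4/3, modulus 4/3.
The radius of convergence is the smallest modulus among the singular points: 4/3.
At the order-1 pole -8 set g(φ) = (φ - (-8))*f(φ) = (-29*φ**2 + 27*φ/16 + 7/40)/(φ + 4/3)**3.
Simple pole: residue = g(a) at a = -8, which is 2018871/320000.
At the order-3 pole -4/3 set g(φ) = (φ - (-4/3))^3*f(φ) = (-29*φ**2 + 27*φ/16 + 7/40)/(φ + 8).
Order-3 pole: residue = g''(a)/2; g''(-4/3) = -2018871/160000, so the residue is -2018871/320000.
List the singular points by increasing real part (a conjugate pair: the negative imaginary part first).


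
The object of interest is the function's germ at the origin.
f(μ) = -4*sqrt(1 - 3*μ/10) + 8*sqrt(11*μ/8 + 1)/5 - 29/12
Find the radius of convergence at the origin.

Branch term (8/5)*sqrt(1 - μ/(-8/11)): its argument vanishes at μ = -8/11, a square-root branch point, modulus 8/11.
Branch term (-4)*sqrt(1 - μ/(10/3)): its argument vanishes at μ = 10/3, a square-root branch point, modulus 10/3.
The radius of convergence is the smallest modulus among the singular points: 8/11.

The radius of convergence is 8/11.


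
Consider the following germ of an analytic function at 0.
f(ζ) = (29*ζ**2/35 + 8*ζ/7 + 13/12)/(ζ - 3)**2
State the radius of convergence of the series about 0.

The radius of convergence is 3.

Denominator factor (ζ - 3)^2: pole of order 2 at 3, modulus 3.
The radius of convergence is the smallest modulus among the singular points: 3.


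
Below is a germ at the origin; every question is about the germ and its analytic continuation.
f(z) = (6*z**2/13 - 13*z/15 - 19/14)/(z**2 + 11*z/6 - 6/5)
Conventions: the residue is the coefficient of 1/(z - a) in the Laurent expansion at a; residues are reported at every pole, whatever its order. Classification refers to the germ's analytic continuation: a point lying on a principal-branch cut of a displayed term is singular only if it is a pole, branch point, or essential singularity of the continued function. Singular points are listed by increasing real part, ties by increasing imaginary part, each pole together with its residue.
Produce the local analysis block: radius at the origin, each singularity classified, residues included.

Denominator factor (z**2 + 11*z/6 - 6/5): discriminant 1469/180, real irrational roots -11/12 + (1/60)*sqrt(7345) and -11/12 - (1/60)*sqrt(7345); poles of order 1, moduli -11/12 + (1/60)*sqrt(7345) and 11/12 + (1/60)*sqrt(7345).
The radius of convergence is the smallest modulus among the singular points: -11/12 + (1/60)*sqrt(7345).
The factor z**2 + 11*z/6 - 6/5 splits as (z - a)(z - a') with a = -11/12 - (1/60)*sqrt(7345), a' = -11/12 + (1/60)*sqrt(7345). At the order-1 pole a set g(z) = (z - a)*f(z) = [6*z**2/13 - 13*z/15 - 19/14] / (z - a').
Simple pole: residue = g(a) at a = -11/12 - (1/60)*sqrt(7345), which is -167/195 - (1256/401037)*sqrt(7345).
The factor z**2 + 11*z/6 - 6/5 splits as (z - a)(z - a') with a = -11/12 + (1/60)*sqrt(7345), a' = -11/12 - (1/60)*sqrt(7345). At the order-1 pole a set g(z) = (z - a)*f(z) = [6*z**2/13 - 13*z/15 - 19/14] / (z - a').
Simple pole: residue = g(a) at a = -11/12 + (1/60)*sqrt(7345), which is -167/195 + (1256/401037)*sqrt(7345).
List the singular points by increasing real part (a conjugate pair: the negative imaginary part first).

Radius of convergence at 0: -11/12 + (1/60)*sqrt(7345).
At -11/12 - (1/60)*sqrt(7345): a pole of order 1; residue -167/195 - (1256/401037)*sqrt(7345).
At -11/12 + (1/60)*sqrt(7345): a pole of order 1; residue -167/195 + (1256/401037)*sqrt(7345).


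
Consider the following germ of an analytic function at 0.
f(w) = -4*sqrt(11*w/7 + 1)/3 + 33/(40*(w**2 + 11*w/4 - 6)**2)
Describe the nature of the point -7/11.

The term (-4/3)*sqrt(1 - w/(-7/11)) has argument 1 - -7/11/(-7/11) = 0 at -7/11: a square-root (algebraic, two-sheeted) branch point; the remaining terms are analytic or single-valued there.

The point is an algebraic (square-root) branch point.


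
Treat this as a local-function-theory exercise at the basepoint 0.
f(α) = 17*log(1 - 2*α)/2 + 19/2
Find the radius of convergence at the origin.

Branch term (17/2)*log(1 - α/(1/2)): its argument vanishes at α = 1/2, a logarithmic branch point, modulus 1/2.
The radius of convergence is the smallest modulus among the singular points: 1/2.

The radius of convergence is 1/2.


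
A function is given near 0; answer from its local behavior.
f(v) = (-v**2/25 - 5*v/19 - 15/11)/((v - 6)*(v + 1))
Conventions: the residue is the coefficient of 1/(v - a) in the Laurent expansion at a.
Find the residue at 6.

At the order-1 pole 6 set g(v) = (v - (6))*f(v) = (-v**2/25 - 5*v/19 - 15/11)/(v + 1).
Simple pole: residue = g(a) at a = 6, which is -22899/36575.

The residue is -22899/36575.


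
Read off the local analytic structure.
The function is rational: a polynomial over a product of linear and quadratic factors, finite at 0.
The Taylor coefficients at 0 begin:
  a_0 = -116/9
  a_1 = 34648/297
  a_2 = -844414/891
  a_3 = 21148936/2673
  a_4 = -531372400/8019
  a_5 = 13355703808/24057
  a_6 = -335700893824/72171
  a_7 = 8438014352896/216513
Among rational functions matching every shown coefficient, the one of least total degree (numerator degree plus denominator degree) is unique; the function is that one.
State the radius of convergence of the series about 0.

The radius of convergence is 7/12 - (1/12)*sqrt(31).

No rational of total degree below 4 reproduces all 8 coefficients; solving the [2/2] Pade equations on them gives f(τ) = (19*τ**2/4 - 5*τ/11 - 29/18)/(τ**2 + 7*τ/6 + 1/8), whose expansion matches every shown term.
Denominator factor (τ**2 + 7*τ/6 + 1/8): discriminant 31/36, real irrational roots -7/12 + (1/12)*sqrt(31) and -7/12 - (1/12)*sqrt(31); poles of order 1, moduli 7/12 - (1/12)*sqrt(31) and 7/12 + (1/12)*sqrt(31).
The radius of convergence is the smallest modulus among the singular points: 7/12 - (1/12)*sqrt(31).


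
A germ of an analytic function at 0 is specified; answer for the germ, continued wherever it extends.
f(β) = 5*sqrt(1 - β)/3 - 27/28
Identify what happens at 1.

The point is an algebraic (square-root) branch point.

The term (5/3)*sqrt(1 - β/(1)) has argument 1 - 1/(1) = 0 at 1: a square-root (algebraic, two-sheeted) branch point; the remaining terms are analytic or single-valued there.


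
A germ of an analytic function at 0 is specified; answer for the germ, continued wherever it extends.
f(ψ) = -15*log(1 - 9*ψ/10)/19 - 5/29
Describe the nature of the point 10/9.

The term (-15/19)*log(1 - ψ/(10/9)) has argument 1 - 10/9/(10/9) = 0 at 10/9: a logarithmic (infinitely-sheeted) branch point; the remaining terms are analytic or single-valued there.

The point is a logarithmic branch point.


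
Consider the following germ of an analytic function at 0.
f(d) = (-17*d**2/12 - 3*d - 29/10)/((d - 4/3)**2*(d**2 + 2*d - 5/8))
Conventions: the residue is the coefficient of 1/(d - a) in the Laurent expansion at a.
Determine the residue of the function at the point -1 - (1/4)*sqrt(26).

The residue is -234132/378125 + (2783439/19662500)*sqrt(26).

The factor d**2 + 2*d - 5/8 splits as (d - a)(d - a') with a = -1 - (1/4)*sqrt(26), a' = -1 + (1/4)*sqrt(26). At the order-1 pole a set g(d) = (d - a)*f(d) = [(-17*d**2/12 - 3*d - 29/10)/(d - 4/3)**2] / (d - a').
Simple pole: residue = g(a) at a = -1 - (1/4)*sqrt(26), which is -234132/378125 + (2783439/19662500)*sqrt(26).


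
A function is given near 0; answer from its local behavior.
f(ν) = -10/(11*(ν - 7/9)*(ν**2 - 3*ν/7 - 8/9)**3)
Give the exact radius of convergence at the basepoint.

Denominator factor (ν - 7/9): pole of order 1 at 7/9, modulus 7/9.
Denominator factor (ν**2 - 3*ν/7 - 8/9)^3: discriminant 1649/441, real irrational roots 3/14 + (1/42)*sqrt(1649) and 3/14 - (1/42)*sqrt(1649); poles of order 3, moduli 3/14 + (1/42)*sqrt(1649) and -3/14 + (1/42)*sqrt(1649).
The radius of convergence is the smallest modulus among the singular points: -3/14 + (1/42)*sqrt(1649).

The radius of convergence is -3/14 + (1/42)*sqrt(1649).


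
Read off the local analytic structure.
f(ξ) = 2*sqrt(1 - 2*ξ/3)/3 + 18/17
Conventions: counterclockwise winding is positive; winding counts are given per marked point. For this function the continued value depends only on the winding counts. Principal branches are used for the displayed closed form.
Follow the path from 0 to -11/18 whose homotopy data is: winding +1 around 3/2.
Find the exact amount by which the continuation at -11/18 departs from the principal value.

The rational part is single-valued and drops out of the difference; each branch term changes only by its own monodromy.
(2/3)*sqrt(1 - ξ/(3/2)): winding +1 is odd, the square root flips sign, contributing -2*(2/3)*sqrt(1 - (-11/18)/(3/2)) = -2*(2/3)*sqrt(38/27) = -(4/27)*sqrt(114).
Summing the contributions at ξ = -11/18 gives -(4/27)*sqrt(114).

Continued minus principal equals -(4/27)*sqrt(114).


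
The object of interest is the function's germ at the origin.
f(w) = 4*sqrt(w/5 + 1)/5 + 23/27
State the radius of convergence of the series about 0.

The radius of convergence is 5.

Branch term (4/5)*sqrt(1 - w/(-5)): its argument vanishes at w = -5, a square-root branch point, modulus 5.
The radius of convergence is the smallest modulus among the singular points: 5.


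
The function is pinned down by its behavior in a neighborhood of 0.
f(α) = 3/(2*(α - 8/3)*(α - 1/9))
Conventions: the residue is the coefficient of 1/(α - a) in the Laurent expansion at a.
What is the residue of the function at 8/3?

The residue is 27/46.

At the order-1 pole 8/3 set g(α) = (α - (8/3))*f(α) = 3/(2*(α - 1/9)).
Simple pole: residue = g(a) at a = 8/3, which is 27/46.


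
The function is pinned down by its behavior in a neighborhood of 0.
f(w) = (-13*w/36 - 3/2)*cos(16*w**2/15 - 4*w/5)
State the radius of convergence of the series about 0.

The radius of convergence is infinite.

The factor cos(16*w**2/15 - 4*w/5) is entire and contributes no finite singular point.
The polynomial part has no poles.
No finite singular points: the Taylor series at 0 converges everywhere.
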